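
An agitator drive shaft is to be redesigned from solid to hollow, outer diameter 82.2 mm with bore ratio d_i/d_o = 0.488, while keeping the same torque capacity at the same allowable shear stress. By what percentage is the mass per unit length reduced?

20.8 %

Equal τ_max and T ⇒ the solid shaft needs d_s³ = d_o³(1−k⁴), so d_s = 82.2·(1−0.488⁴)^(1/3) = 80.62 mm.
Area ratio A_h/A_s = d_o²(1−k²)/d_s² = (1−k²)/(1−k⁴)^(2/3) = 0.7921.
Mass saving = 1 − 0.7921 = 20.8 %.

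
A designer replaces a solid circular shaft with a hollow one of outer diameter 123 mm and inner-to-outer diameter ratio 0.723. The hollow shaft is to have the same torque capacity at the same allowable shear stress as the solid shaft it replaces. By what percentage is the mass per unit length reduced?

Equal τ_max and T ⇒ the solid shaft needs d_s³ = d_o³(1−k⁴), so d_s = 123·(1−0.723⁴)^(1/3) = 110.6 mm.
Area ratio A_h/A_s = d_o²(1−k²)/d_s² = (1−k²)/(1−k⁴)^(2/3) = 0.5904.
Mass saving = 1 − 0.5904 = 41.0 %.

41.0 %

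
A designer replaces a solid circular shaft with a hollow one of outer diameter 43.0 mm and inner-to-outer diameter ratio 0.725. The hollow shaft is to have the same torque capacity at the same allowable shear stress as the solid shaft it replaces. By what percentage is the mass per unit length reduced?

41.2 %

Equal τ_max and T ⇒ the solid shaft needs d_s³ = d_o³(1−k⁴), so d_s = 43.0·(1−0.725⁴)^(1/3) = 38.61 mm.
Area ratio A_h/A_s = d_o²(1−k²)/d_s² = (1−k²)/(1−k⁴)^(2/3) = 0.5885.
Mass saving = 1 − 0.5885 = 41.2 %.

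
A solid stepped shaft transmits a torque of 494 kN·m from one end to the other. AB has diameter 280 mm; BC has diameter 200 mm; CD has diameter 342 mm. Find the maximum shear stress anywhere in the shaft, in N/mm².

Under the same torque, τ_max = 16T/(πd³) is largest where d is smallest — segment BC (d = 200 mm).
τ_max = 16·494000/(π·(0.200)³) = 3.145×10^8 Pa.

314 N/mm²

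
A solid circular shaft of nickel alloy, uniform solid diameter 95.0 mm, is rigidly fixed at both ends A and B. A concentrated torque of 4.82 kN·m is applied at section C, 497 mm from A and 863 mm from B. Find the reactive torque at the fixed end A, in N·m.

With uniform GJ and both ends fixed, compatibility θ_AC = θ_CB gives T_A·a = T_B·b, together with T_A + T_B = T₀.
T_A = T₀·b/(a+b) = 4820·863/1360 = 3059 N·m; T_B = 1761 N·m.

3060 N·m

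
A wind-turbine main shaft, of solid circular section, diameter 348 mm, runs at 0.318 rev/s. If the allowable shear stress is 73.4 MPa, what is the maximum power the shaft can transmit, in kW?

J = πd⁴/32 = π(0.348)⁴/32 = 1.440×10^-3 m⁴.
T_max = τ_allow·J/r = 7.34×10^7 × 1.440×10^-3 / 0.174 = 607400 N·m.
ω = 2π·0.318 = 1.998 rad/s, so P_max = T_max·ω = 1.214×10^6 W.

1210 kW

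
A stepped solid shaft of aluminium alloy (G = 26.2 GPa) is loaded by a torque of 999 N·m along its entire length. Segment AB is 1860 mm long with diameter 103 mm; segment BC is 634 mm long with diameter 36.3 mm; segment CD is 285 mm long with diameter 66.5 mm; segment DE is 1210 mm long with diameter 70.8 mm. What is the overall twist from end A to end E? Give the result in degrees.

J_AB = π(0.103)⁴/32 = 1.10×10^-5 m⁴; J_BC = π(0.0363)⁴/32 = 1.70×10^-7 m⁴; J_CD = π(0.0665)⁴/32 = 1.92×10^-6 m⁴; J_DE = π(0.0708)⁴/32 = 2.47×10^-6 m⁴.
θ = (T/G)·Σ L_i/J_i = (999.0/26.2×10⁹)·(1.86/1.10×10^-5 + 0.634/1.70×10^-7 + 0.285/1.92×10^-6 + 1.21/2.47×10^-6) = 0.1726 rad.

9.89°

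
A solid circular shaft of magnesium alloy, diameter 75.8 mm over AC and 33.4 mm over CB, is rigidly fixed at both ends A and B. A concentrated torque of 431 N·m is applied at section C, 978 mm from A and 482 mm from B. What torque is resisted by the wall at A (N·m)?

400 N·m

Compatibility: T_A·a/J_AC = T_B·b/J_CB with T_A + T_B = T₀.
J_AC = 3.24×10^-6 m⁴, J_CB = 1.22×10^-7 m⁴, so T_A = T₀·(J_AC/a)/((J_AC/a)+(J_CB/b)) = 400.4 N·m, T_B = 30.62 N·m.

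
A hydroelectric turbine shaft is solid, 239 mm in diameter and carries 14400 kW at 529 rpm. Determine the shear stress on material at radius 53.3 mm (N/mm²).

ω = 2π·529/60 = 55.40 rad/s, so T = P/ω = 14400×10³ / 55.40 = 259900 N·m.
J = πd⁴/32 = π(0.239)⁴/32 = 3.203×10^-4 m⁴.
Shear stress varies linearly with radius: τ = T·r/J = 259900 × 0.0533 / 3.203×10^-4 = 4.325×10^7 Pa.

43.3 N/mm²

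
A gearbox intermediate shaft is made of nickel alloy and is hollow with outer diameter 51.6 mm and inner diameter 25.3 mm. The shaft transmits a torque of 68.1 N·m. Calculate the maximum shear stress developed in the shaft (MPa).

2.68 MPa

J = π(d_o⁴ − d_i⁴)/32 = π(0.0516⁴ − 0.0253⁴)/32 = 6.558×10^-7 m⁴.
τ_max = T·r/J = 68.10 × 0.0258 / 6.558×10^-7 = 2.679×10^6 Pa.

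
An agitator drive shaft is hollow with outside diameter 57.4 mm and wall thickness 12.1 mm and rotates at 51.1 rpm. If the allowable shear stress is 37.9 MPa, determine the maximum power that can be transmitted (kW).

J = π(d_o⁴ − d_i⁴)/32 = π(0.0574⁴ − 0.0332⁴)/32 = 9.465×10^-7 m⁴.
T_max = τ_allow·J/r = 3.79×10^7 × 9.465×10^-7 / 0.0287 = 1250 N·m.
ω = 2π·51.1/60 = 5.351 rad/s, so P_max = T_max·ω = 6688 W.

6.69 kW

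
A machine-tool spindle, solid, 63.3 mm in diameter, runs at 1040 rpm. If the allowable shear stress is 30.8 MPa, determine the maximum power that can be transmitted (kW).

167 kW

J = πd⁴/32 = π(0.0633)⁴/32 = 1.576×10^-6 m⁴.
T_max = τ_allow·J/r = 3.08×10^7 × 1.576×10^-6 / 0.0316 = 1534 N·m.
ω = 2π·1040/60 = 108.9 rad/s, so P_max = T_max·ω = 1.671×10^5 W.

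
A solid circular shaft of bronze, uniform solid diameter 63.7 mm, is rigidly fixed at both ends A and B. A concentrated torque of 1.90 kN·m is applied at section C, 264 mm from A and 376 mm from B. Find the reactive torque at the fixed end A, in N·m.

With uniform GJ and both ends fixed, compatibility θ_AC = θ_CB gives T_A·a = T_B·b, together with T_A + T_B = T₀.
T_A = T₀·b/(a+b) = 1900·376/640.0 = 1116 N·m; T_B = 783.8 N·m.

1120 N·m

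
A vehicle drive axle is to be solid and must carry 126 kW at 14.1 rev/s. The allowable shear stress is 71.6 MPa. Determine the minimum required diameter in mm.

ω = 2π·14.1 = 88.59 rad/s, so T = P/ω = 126×10³ / 88.59 = 1422 N·m.
For a solid shaft τ_max = 16T/(πd³), so d = (16T/(π τ_allow))^(1/3) = (16·1422/(π·7.16×10^7))^(1/3) = 0.04660 m.

46.6 mm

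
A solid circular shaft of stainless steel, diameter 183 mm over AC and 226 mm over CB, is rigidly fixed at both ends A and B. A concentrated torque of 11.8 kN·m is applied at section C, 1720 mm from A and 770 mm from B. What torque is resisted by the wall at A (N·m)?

Compatibility: T_A·a/J_AC = T_B·b/J_CB with T_A + T_B = T₀.
J_AC = 1.10×10^-4 m⁴, J_CB = 2.56×10^-4 m⁴, so T_A = T₀·(J_AC/a)/((J_AC/a)+(J_CB/b)) = 1904 N·m, T_B = 9896 N·m.

1900 N·m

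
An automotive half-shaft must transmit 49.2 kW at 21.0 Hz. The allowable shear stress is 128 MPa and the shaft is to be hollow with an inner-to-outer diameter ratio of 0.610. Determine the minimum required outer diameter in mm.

ω = 2π·21.0 = 131.9 rad/s, so T = P/ω = 49.2×10³ / 131.9 = 372.9 N·m.
For a hollow shaft with d_i/d_o = 0.610: τ_max = 16T/(π d_o³ (1−k⁴)), so d_o = [16T/(π τ_allow (1−k⁴))]^(1/3) = [16·372.9/(π·1.28×10^8·0.8615)]^(1/3) = 0.02582 m.

25.8 mm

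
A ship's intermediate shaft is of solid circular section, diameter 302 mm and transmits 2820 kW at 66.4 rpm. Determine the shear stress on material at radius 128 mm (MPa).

63.6 MPa

ω = 2π·66.4/60 = 6.953 rad/s, so T = P/ω = 2820×10³ / 6.953 = 405600 N·m.
J = πd⁴/32 = π(0.302)⁴/32 = 8.166×10^-4 m⁴.
Shear stress varies linearly with radius: τ = T·r/J = 405600 × 0.128 / 8.166×10^-4 = 6.357×10^7 Pa.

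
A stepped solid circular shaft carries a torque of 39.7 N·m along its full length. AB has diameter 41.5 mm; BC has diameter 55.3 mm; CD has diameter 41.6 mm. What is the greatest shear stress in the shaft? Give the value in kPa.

2830 kPa

Under the same torque, τ_max = 16T/(πd³) is largest where d is smallest — segment AB (d = 41.5 mm).
τ_max = 16·39.70/(π·(0.0415)³) = 2.829×10^6 Pa.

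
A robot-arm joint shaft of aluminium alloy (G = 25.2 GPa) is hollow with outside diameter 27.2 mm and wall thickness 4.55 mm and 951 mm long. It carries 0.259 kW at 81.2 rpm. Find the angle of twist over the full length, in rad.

0.0266 rad

ω = 2π·81.2/60 = 8.503 rad/s, so T = P/ω = 0.259×10³ / 8.503 = 30.46 N·m.
J = π(d_o⁴ − d_i⁴)/32 = π(0.0272⁴ − 0.0181⁴)/32 = 4.320×10^-8 m⁴.
θ = T·L/(G·J) = 30.46 × 0.951 / (25.2×10⁹ × 4.320×10^-8) = 0.02661 rad.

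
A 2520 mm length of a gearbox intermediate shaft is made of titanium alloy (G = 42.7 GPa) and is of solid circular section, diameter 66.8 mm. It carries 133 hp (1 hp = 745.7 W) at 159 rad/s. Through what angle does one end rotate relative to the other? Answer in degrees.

1.08°

ω = 159 rad/s, so T = P/ω = 133×745.7 / 159.0 = 623.8 N·m.
J = πd⁴/32 = π(0.0668)⁴/32 = 1.955×10^-6 m⁴.
θ = T·L/(G·J) = 623.8 × 2.52 / (42.7×10⁹ × 1.955×10^-6) = 0.01883 rad.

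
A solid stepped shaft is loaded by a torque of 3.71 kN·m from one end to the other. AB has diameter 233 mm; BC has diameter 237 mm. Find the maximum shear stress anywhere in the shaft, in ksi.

Under the same torque, τ_max = 16T/(πd³) is largest where d is smallest — segment AB (d = 233 mm).
τ_max = 16·3710/(π·(0.233)³) = 1.494×10^6 Pa.

0.217 ksi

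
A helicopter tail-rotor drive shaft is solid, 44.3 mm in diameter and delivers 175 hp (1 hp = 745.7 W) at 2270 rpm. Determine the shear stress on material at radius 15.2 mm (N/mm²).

22.1 N/mm²

ω = 2π·2270/60 = 237.7 rad/s, so T = P/ω = 175×745.7 / 237.7 = 549.0 N·m.
J = πd⁴/32 = π(0.0443)⁴/32 = 3.781×10^-7 m⁴.
Shear stress varies linearly with radius: τ = T·r/J = 549.0 × 0.0152 / 3.781×10^-7 = 2.207×10^7 Pa.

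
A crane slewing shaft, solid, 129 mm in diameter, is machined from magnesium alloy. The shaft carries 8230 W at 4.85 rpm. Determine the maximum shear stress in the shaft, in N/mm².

ω = 2π·4.85/60 = 0.5079 rad/s, so T = P/ω = 8230 / 0.5079 = 16200 N·m.
J = πd⁴/32 = π(0.129)⁴/32 = 2.719×10^-5 m⁴.
τ_max = T·r/J = 16200 × 0.0645 / 2.719×10^-5 = 3.844×10^7 Pa.

38.4 N/mm²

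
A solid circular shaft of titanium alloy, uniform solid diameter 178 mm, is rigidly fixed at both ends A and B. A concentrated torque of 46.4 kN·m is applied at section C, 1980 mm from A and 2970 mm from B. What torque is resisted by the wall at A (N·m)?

With uniform GJ and both ends fixed, compatibility θ_AC = θ_CB gives T_A·a = T_B·b, together with T_A + T_B = T₀.
T_A = T₀·b/(a+b) = 46400·2970/4950 = 27840 N·m; T_B = 18560 N·m.

27800 N·m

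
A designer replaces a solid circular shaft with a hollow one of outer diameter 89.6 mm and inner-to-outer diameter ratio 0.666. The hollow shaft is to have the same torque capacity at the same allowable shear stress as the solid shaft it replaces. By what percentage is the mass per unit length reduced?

Equal τ_max and T ⇒ the solid shaft needs d_s³ = d_o³(1−k⁴), so d_s = 89.6·(1−0.666⁴)^(1/3) = 83.29 mm.
Area ratio A_h/A_s = d_o²(1−k²)/d_s² = (1−k²)/(1−k⁴)^(2/3) = 0.6439.
Mass saving = 1 − 0.6439 = 35.6 %.

35.6 %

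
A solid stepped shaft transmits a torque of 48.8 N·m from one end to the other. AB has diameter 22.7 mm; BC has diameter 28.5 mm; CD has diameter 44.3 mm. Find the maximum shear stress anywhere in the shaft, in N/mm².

Under the same torque, τ_max = 16T/(πd³) is largest where d is smallest — segment AB (d = 22.7 mm).
τ_max = 16·48.80/(π·(0.0227)³) = 2.125×10^7 Pa.

21.2 N/mm²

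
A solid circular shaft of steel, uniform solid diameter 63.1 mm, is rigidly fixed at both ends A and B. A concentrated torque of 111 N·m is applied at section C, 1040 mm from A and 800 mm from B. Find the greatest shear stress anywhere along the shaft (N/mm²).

1.27 N/mm²

With uniform GJ and both ends fixed, compatibility θ_AC = θ_CB gives T_A·a = T_B·b, together with T_A + T_B = T₀.
T_A = T₀·b/(a+b) = 111.0·800/1840 = 48.26 N·m; T_B = 62.74 N·m.
τ in each portion: τ_AC = 9.78×10^5 Pa, τ_CB = 1.27×10^6 Pa; maximum is in CB.
τ_max = T_CB·r/J = 62.74·0.0316/1.56×10^-6 = 1.272×10^6 Pa.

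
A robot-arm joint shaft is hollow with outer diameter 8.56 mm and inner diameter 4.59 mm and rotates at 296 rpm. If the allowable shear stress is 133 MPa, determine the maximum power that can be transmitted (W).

466 W

J = π(d_o⁴ − d_i⁴)/32 = π(0.00856⁴ − 0.00459⁴)/32 = 4.835×10^-10 m⁴.
T_max = τ_allow·J/r = 1.33×10^8 × 4.835×10^-10 / 0.00428 = 15.03 N·m.
ω = 2π·296/60 = 31.00 rad/s, so P_max = T_max·ω = 465.7 W.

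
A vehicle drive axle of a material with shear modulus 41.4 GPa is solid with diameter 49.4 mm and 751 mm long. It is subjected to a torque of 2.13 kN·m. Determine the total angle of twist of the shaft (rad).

J = πd⁴/32 = π(0.0494)⁴/32 = 5.847×10^-7 m⁴.
θ = T·L/(G·J) = 2130 × 0.751 / (41.4×10⁹ × 5.847×10^-7) = 0.06609 rad.

0.0661 rad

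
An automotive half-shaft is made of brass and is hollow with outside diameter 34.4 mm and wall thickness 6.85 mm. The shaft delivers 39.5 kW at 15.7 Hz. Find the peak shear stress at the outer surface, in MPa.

57.7 MPa

ω = 2π·15.7 = 98.65 rad/s, so T = P/ω = 39.5×10³ / 98.65 = 400.4 N·m.
J = π(d_o⁴ − d_i⁴)/32 = π(0.0344⁴ − 0.0207⁴)/32 = 1.195×10^-7 m⁴.
τ_max = T·r/J = 400.4 × 0.0172 / 1.195×10^-7 = 5.766×10^7 Pa.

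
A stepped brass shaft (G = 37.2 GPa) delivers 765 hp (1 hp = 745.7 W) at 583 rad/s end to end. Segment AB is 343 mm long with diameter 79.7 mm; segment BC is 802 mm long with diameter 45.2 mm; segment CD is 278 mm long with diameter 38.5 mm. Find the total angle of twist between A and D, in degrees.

ω = 583 rad/s, so T = P/ω = 765×745.7 / 583.0 = 978.5 N·m.
J_AB = π(0.0797)⁴/32 = 3.96×10^-6 m⁴; J_BC = π(0.0452)⁴/32 = 4.10×10^-7 m⁴; J_CD = π(0.0385)⁴/32 = 2.16×10^-7 m⁴.
θ = (T/G)·Σ L_i/J_i = (978.5/37.2×10⁹)·(0.343/3.96×10^-6 + 0.802/4.10×10^-7 + 0.278/2.16×10^-7) = 0.08766 rad.

5.02°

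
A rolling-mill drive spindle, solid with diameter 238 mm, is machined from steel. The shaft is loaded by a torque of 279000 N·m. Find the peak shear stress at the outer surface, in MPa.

J = πd⁴/32 = π(0.238)⁴/32 = 3.150×10^-4 m⁴.
τ_max = T·r/J = 279000 × 0.119 / 3.150×10^-4 = 1.054×10^8 Pa.

105 MPa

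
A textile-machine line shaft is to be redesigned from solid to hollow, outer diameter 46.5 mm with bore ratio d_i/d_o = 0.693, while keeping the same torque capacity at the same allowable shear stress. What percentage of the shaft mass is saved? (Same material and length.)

Equal τ_max and T ⇒ the solid shaft needs d_s³ = d_o³(1−k⁴), so d_s = 46.5·(1−0.693⁴)^(1/3) = 42.61 mm.
Area ratio A_h/A_s = d_o²(1−k²)/d_s² = (1−k²)/(1−k⁴)^(2/3) = 0.6190.
Mass saving = 1 − 0.6190 = 38.1 %.

38.1 %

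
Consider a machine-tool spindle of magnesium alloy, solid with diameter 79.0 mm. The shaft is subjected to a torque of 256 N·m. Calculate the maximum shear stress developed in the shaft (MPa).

2.64 MPa

J = πd⁴/32 = π(0.0790)⁴/32 = 3.824×10^-6 m⁴.
τ_max = T·r/J = 256.0 × 0.0395 / 3.824×10^-6 = 2.644×10^6 Pa.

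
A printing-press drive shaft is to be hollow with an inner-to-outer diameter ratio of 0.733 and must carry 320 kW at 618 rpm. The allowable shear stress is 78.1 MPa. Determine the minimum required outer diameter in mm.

ω = 2π·618/60 = 64.72 rad/s, so T = P/ω = 320×10³ / 64.72 = 4945 N·m.
For a hollow shaft with d_i/d_o = 0.733: τ_max = 16T/(π d_o³ (1−k⁴)), so d_o = [16T/(π τ_allow (1−k⁴))]^(1/3) = [16·4945/(π·7.81×10^7·0.7113)]^(1/3) = 0.07682 m.

76.8 mm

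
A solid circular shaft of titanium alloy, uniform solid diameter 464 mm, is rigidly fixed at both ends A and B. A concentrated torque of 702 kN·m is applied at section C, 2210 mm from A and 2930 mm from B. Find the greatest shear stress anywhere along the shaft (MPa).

With uniform GJ and both ends fixed, compatibility θ_AC = θ_CB gives T_A·a = T_B·b, together with T_A + T_B = T₀.
T_A = T₀·b/(a+b) = 702000·2930/5140 = 400200 N·m; T_B = 301800 N·m.
τ in each portion: τ_AC = 2.04×10^7 Pa, τ_CB = 1.54×10^7 Pa; maximum is in AC.
τ_max = T_AC·r/J = 400200·0.232/4.55×10^-3 = 2.040×10^7 Pa.

20.4 MPa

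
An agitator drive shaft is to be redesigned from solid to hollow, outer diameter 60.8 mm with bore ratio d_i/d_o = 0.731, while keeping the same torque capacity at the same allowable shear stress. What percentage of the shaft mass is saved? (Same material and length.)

41.7 %

Equal τ_max and T ⇒ the solid shaft needs d_s³ = d_o³(1−k⁴), so d_s = 60.8·(1−0.731⁴)^(1/3) = 54.35 mm.
Area ratio A_h/A_s = d_o²(1−k²)/d_s² = (1−k²)/(1−k⁴)^(2/3) = 0.5826.
Mass saving = 1 − 0.5826 = 41.7 %.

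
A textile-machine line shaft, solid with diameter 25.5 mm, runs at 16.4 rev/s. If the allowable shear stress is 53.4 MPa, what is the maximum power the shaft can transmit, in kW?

J = πd⁴/32 = π(0.0255)⁴/32 = 4.151×10^-8 m⁴.
T_max = τ_allow·J/r = 5.34×10^7 × 4.151×10^-8 / 0.0127 = 173.9 N·m.
ω = 2π·16.4 = 103.0 rad/s, so P_max = T_max·ω = 1.791×10^4 W.

17.9 kW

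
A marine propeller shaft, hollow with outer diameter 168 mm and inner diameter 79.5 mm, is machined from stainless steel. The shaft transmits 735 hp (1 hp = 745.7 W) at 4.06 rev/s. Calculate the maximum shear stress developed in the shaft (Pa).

2.43e7 Pa

ω = 2π·4.06 = 25.51 rad/s, so T = P/ω = 735×745.7 / 25.51 = 21490 N·m.
J = π(d_o⁴ − d_i⁴)/32 = π(0.168⁴ − 0.0795⁴)/32 = 7.428×10^-5 m⁴.
τ_max = T·r/J = 21490 × 0.0840 / 7.428×10^-5 = 2.430×10^7 Pa.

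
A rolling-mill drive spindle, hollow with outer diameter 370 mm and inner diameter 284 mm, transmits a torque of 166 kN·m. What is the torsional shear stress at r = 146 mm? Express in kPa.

20200 kPa

J = π(d_o⁴ − d_i⁴)/32 = π(0.370⁴ − 0.284⁴)/32 = 1.201×10^-3 m⁴.
Shear stress varies linearly with radius: τ = T·r/J = 166000 × 0.146 / 1.201×10^-3 = 2.018×10^7 Pa.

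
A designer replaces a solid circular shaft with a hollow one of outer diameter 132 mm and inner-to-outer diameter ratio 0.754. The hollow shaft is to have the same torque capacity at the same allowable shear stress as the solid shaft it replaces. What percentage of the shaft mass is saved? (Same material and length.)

Equal τ_max and T ⇒ the solid shaft needs d_s³ = d_o³(1−k⁴), so d_s = 132·(1−0.754⁴)^(1/3) = 115.9 mm.
Area ratio A_h/A_s = d_o²(1−k²)/d_s² = (1−k²)/(1−k⁴)^(2/3) = 0.5598.
Mass saving = 1 − 0.5598 = 44.0 %.

44.0 %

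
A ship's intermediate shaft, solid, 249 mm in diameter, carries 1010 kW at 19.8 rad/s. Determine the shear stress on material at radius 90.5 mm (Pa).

ω = 19.8 rad/s, so T = P/ω = 1010×10³ / 19.80 = 51010 N·m.
J = πd⁴/32 = π(0.249)⁴/32 = 3.774×10^-4 m⁴.
Shear stress varies linearly with radius: τ = T·r/J = 51010 × 0.0905 / 3.774×10^-4 = 1.223×10^7 Pa.

1.22e7 Pa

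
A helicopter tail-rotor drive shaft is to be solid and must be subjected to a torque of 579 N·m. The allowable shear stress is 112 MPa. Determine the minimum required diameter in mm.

For a solid shaft τ_max = 16T/(πd³), so d = (16T/(π τ_allow))^(1/3) = (16·579.0/(π·1.12×10^8))^(1/3) = 0.02975 m.

29.7 mm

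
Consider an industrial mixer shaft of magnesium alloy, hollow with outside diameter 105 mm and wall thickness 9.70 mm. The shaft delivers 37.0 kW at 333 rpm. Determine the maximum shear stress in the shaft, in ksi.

ω = 2π·333/60 = 34.87 rad/s, so T = P/ω = 37.0×10³ / 34.87 = 1061 N·m.
J = π(d_o⁴ − d_i⁴)/32 = π(0.105⁴ − 0.0856⁴)/32 = 6.662×10^-6 m⁴.
τ_max = T·r/J = 1061 × 0.0525 / 6.662×10^-6 = 8.361×10^6 Pa.

1.21 ksi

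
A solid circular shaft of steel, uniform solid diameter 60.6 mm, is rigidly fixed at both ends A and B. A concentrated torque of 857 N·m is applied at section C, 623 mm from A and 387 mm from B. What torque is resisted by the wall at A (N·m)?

328 N·m

With uniform GJ and both ends fixed, compatibility θ_AC = θ_CB gives T_A·a = T_B·b, together with T_A + T_B = T₀.
T_A = T₀·b/(a+b) = 857.0·387/1010 = 328.4 N·m; T_B = 528.6 N·m.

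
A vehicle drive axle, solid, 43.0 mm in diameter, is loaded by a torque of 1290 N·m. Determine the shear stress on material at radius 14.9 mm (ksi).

J = πd⁴/32 = π(0.0430)⁴/32 = 3.356×10^-7 m⁴.
Shear stress varies linearly with radius: τ = T·r/J = 1290 × 0.0149 / 3.356×10^-7 = 5.727×10^7 Pa.

8.31 ksi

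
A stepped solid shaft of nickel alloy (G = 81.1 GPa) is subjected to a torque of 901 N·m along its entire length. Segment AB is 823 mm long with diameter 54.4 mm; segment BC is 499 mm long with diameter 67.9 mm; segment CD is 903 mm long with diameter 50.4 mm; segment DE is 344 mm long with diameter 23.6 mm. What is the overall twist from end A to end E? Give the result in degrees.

8.86°

J_AB = π(0.0544)⁴/32 = 8.60×10^-7 m⁴; J_BC = π(0.0679)⁴/32 = 2.09×10^-6 m⁴; J_CD = π(0.0504)⁴/32 = 6.33×10^-7 m⁴; J_DE = π(0.0236)⁴/32 = 3.05×10^-8 m⁴.
θ = (T/G)·Σ L_i/J_i = (901.0/81.1×10⁹)·(0.823/8.60×10^-7 + 0.499/2.09×10^-6 + 0.903/6.33×10^-7 + 0.344/3.05×10^-8) = 0.1546 rad.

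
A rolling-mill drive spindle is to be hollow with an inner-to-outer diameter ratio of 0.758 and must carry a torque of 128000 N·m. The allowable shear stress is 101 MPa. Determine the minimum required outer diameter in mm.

For a hollow shaft with d_i/d_o = 0.758: τ_max = 16T/(π d_o³ (1−k⁴)), so d_o = [16T/(π τ_allow (1−k⁴))]^(1/3) = [16·128000/(π·1.01×10^8·0.6699)]^(1/3) = 0.2128 m.

213 mm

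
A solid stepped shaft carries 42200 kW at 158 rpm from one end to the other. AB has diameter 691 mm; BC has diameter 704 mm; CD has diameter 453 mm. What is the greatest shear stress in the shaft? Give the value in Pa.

ω = 2π·158/60 = 16.55 rad/s, so T = P/ω = 42200×10³ / 16.55 = 2.551e6 N·m.
Under the same torque, τ_max = 16T/(πd³) is largest where d is smallest — segment CD (d = 453 mm).
τ_max = 16·2.551e6/(π·(0.453)³) = 1.397×10^8 Pa.

1.40e8 Pa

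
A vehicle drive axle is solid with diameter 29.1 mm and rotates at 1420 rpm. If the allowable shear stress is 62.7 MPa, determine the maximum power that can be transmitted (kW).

J = πd⁴/32 = π(0.0291)⁴/32 = 7.040×10^-8 m⁴.
T_max = τ_allow·J/r = 6.27×10^7 × 7.040×10^-8 / 0.0146 = 303.4 N·m.
ω = 2π·1420/60 = 148.7 rad/s, so P_max = T_max·ω = 4.511×10^4 W.

45.1 kW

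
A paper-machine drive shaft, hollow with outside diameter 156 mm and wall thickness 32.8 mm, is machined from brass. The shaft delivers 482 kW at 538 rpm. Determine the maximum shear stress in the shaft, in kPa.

ω = 2π·538/60 = 56.34 rad/s, so T = P/ω = 482×10³ / 56.34 = 8555 N·m.
J = π(d_o⁴ − d_i⁴)/32 = π(0.156⁴ − 0.0904⁴)/32 = 5.159×10^-5 m⁴.
τ_max = T·r/J = 8555 × 0.0780 / 5.159×10^-5 = 1.294×10^7 Pa.

12900 kPa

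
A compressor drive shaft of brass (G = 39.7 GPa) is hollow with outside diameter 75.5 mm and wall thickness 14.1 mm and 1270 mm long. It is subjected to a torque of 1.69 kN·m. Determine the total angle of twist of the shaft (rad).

J = π(d_o⁴ − d_i⁴)/32 = π(0.0755⁴ − 0.0473⁴)/32 = 2.699×10^-6 m⁴.
θ = T·L/(G·J) = 1690 × 1.27 / (39.7×10⁹ × 2.699×10^-6) = 0.02003 rad.

0.0200 rad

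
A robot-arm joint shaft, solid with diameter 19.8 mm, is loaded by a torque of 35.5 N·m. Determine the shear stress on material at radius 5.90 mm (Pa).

1.39e7 Pa

J = πd⁴/32 = π(0.0198)⁴/32 = 1.509×10^-8 m⁴.
Shear stress varies linearly with radius: τ = T·r/J = 35.50 × 0.00590 / 1.509×10^-8 = 1.388×10^7 Pa.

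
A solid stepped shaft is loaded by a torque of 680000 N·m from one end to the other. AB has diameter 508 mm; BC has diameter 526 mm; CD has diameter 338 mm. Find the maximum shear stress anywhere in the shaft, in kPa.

Under the same torque, τ_max = 16T/(πd³) is largest where d is smallest — segment CD (d = 338 mm).
τ_max = 16·680000/(π·(0.338)³) = 8.969×10^7 Pa.

89700 kPa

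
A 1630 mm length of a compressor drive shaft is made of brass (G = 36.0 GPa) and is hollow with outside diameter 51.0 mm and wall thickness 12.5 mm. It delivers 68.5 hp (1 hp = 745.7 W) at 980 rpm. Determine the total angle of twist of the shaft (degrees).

ω = 2π·980/60 = 102.6 rad/s, so T = P/ω = 68.5×745.7 / 102.6 = 497.7 N·m.
J = π(d_o⁴ − d_i⁴)/32 = π(0.0510⁴ − 0.0260⁴)/32 = 6.193×10^-7 m⁴.
θ = T·L/(G·J) = 497.7 × 1.63 / (36.0×10⁹ × 6.193×10^-7) = 0.03639 rad.

2.08°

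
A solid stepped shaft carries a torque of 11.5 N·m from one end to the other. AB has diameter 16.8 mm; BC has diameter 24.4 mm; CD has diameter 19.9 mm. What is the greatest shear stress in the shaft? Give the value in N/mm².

12.4 N/mm²

Under the same torque, τ_max = 16T/(πd³) is largest where d is smallest — segment AB (d = 16.8 mm).
τ_max = 16·11.50/(π·(0.0168)³) = 1.235×10^7 Pa.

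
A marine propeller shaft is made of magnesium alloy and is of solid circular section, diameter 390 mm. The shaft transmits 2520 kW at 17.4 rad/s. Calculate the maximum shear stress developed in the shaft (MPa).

12.4 MPa

ω = 17.4 rad/s, so T = P/ω = 2520×10³ / 17.40 = 144800 N·m.
J = πd⁴/32 = π(0.390)⁴/32 = 2.271×10^-3 m⁴.
τ_max = T·r/J = 144800 × 0.195 / 2.271×10^-3 = 1.243×10^7 Pa.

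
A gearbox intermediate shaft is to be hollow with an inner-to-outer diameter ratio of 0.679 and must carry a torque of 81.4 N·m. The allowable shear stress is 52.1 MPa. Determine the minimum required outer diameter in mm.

For a hollow shaft with d_i/d_o = 0.679: τ_max = 16T/(π d_o³ (1−k⁴)), so d_o = [16T/(π τ_allow (1−k⁴))]^(1/3) = [16·81.40/(π·5.21×10^7·0.7874)]^(1/3) = 0.02162 m.

21.6 mm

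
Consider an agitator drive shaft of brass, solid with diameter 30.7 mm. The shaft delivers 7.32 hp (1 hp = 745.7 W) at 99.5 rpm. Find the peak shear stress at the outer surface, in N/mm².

ω = 2π·99.5/60 = 10.42 rad/s, so T = P/ω = 7.32×745.7 / 10.42 = 523.9 N·m.
J = πd⁴/32 = π(0.0307)⁴/32 = 8.721×10^-8 m⁴.
τ_max = T·r/J = 523.9 × 0.0153 / 8.721×10^-8 = 9.221×10^7 Pa.

92.2 N/mm²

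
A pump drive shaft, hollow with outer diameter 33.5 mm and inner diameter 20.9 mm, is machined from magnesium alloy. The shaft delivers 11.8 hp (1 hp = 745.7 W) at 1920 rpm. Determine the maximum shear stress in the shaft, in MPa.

ω = 2π·1920/60 = 201.1 rad/s, so T = P/ω = 11.8×745.7 / 201.1 = 43.76 N·m.
J = π(d_o⁴ − d_i⁴)/32 = π(0.0335⁴ − 0.0209⁴)/32 = 1.049×10^-7 m⁴.
τ_max = T·r/J = 43.76 × 0.0168 / 1.049×10^-7 = 6.987×10^6 Pa.

6.99 MPa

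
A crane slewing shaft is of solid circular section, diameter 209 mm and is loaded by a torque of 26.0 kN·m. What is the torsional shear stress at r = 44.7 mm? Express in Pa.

6.20e6 Pa

J = πd⁴/32 = π(0.209)⁴/32 = 1.873×10^-4 m⁴.
Shear stress varies linearly with radius: τ = T·r/J = 26000 × 0.0447 / 1.873×10^-4 = 6.204×10^6 Pa.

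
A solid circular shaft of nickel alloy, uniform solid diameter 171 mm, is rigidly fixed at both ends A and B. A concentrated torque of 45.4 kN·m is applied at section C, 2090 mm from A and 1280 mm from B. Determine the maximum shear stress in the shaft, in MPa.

With uniform GJ and both ends fixed, compatibility θ_AC = θ_CB gives T_A·a = T_B·b, together with T_A + T_B = T₀.
T_A = T₀·b/(a+b) = 45400·1280/3370 = 17240 N·m; T_B = 28160 N·m.
τ in each portion: τ_AC = 1.76×10^7 Pa, τ_CB = 2.87×10^7 Pa; maximum is in CB.
τ_max = T_CB·r/J = 28160·0.0855/8.39×10^-5 = 2.868×10^7 Pa.

28.7 MPa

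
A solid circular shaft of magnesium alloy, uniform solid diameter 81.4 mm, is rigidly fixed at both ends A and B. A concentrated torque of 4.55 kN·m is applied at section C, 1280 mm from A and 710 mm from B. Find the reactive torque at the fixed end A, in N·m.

With uniform GJ and both ends fixed, compatibility θ_AC = θ_CB gives T_A·a = T_B·b, together with T_A + T_B = T₀.
T_A = T₀·b/(a+b) = 4550·710/1990 = 1623 N·m; T_B = 2927 N·m.

1620 N·m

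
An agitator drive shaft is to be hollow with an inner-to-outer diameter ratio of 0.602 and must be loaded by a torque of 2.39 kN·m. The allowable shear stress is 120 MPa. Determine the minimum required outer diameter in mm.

For a hollow shaft with d_i/d_o = 0.602: τ_max = 16T/(π d_o³ (1−k⁴)), so d_o = [16T/(π τ_allow (1−k⁴))]^(1/3) = [16·2390/(π·1.20×10^8·0.8687)]^(1/3) = 0.04888 m.

48.9 mm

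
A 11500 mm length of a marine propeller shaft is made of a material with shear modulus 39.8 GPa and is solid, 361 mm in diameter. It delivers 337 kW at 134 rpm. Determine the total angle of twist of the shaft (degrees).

0.238°

ω = 2π·134/60 = 14.03 rad/s, so T = P/ω = 337×10³ / 14.03 = 24020 N·m.
J = πd⁴/32 = π(0.361)⁴/32 = 1.667×10^-3 m⁴.
θ = T·L/(G·J) = 24020 × 11.5 / (39.8×10⁹ × 1.667×10^-3) = 4.162×10^-3 rad.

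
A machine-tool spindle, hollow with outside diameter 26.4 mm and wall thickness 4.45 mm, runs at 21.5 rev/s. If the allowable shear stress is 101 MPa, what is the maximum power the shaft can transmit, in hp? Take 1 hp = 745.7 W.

53.3 hp

J = π(d_o⁴ − d_i⁴)/32 = π(0.0264⁴ − 0.0175⁴)/32 = 3.848×10^-8 m⁴.
T_max = τ_allow·J/r = 1.01×10^8 × 3.848×10^-8 / 0.0132 = 294.4 N·m.
ω = 2π·21.5 = 135.1 rad/s, so P_max = T_max·ω = 3.978×10^4 W.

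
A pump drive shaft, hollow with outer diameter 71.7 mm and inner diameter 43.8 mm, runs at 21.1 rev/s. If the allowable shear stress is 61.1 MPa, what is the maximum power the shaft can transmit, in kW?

505 kW

J = π(d_o⁴ − d_i⁴)/32 = π(0.0717⁴ − 0.0438⁴)/32 = 2.233×10^-6 m⁴.
T_max = τ_allow·J/r = 6.11×10^7 × 2.233×10^-6 / 0.0358 = 3806 N·m.
ω = 2π·21.1 = 132.6 rad/s, so P_max = T_max·ω = 5.046×10^5 W.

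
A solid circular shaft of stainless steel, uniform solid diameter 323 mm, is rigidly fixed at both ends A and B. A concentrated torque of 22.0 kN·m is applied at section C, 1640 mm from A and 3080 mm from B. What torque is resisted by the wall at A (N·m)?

With uniform GJ and both ends fixed, compatibility θ_AC = θ_CB gives T_A·a = T_B·b, together with T_A + T_B = T₀.
T_A = T₀·b/(a+b) = 22000·3080/4720 = 14360 N·m; T_B = 7644 N·m.

14400 N·m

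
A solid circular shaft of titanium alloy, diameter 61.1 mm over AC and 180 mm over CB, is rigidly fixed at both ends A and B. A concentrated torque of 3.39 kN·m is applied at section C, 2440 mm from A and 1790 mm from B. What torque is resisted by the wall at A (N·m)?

32.7 N·m

Compatibility: T_A·a/J_AC = T_B·b/J_CB with T_A + T_B = T₀.
J_AC = 1.37×10^-6 m⁴, J_CB = 1.03×10^-4 m⁴, so T_A = T₀·(J_AC/a)/((J_AC/a)+(J_CB/b)) = 32.70 N·m, T_B = 3357 N·m.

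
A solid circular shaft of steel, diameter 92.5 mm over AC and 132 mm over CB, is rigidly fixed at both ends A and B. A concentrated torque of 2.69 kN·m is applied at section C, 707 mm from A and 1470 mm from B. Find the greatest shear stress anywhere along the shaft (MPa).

5.78 MPa

Compatibility: T_A·a/J_AC = T_B·b/J_CB with T_A + T_B = T₀.
J_AC = 7.19×10^-6 m⁴, J_CB = 2.98×10^-5 m⁴, so T_A = T₀·(J_AC/a)/((J_AC/a)+(J_CB/b)) = 898.3 N·m, T_B = 1792 N·m.
τ in each portion: τ_AC = 5.78×10^6 Pa, τ_CB = 3.97×10^6 Pa; maximum is in AC.
τ_max = T_AC·r/J = 898.3·0.0462/7.19×10^-6 = 5.781×10^6 Pa.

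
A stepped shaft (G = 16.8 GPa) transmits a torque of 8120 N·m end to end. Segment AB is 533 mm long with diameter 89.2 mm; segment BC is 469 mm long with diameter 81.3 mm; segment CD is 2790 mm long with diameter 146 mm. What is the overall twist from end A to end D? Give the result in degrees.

7.14°

J_AB = π(0.0892)⁴/32 = 6.22×10^-6 m⁴; J_BC = π(0.0813)⁴/32 = 4.29×10^-6 m⁴; J_CD = π(0.146)⁴/32 = 4.46×10^-5 m⁴.
θ = (T/G)·Σ L_i/J_i = (8120/16.8×10⁹)·(0.533/6.22×10^-6 + 0.469/4.29×10^-6 + 2.79/4.46×10^-5) = 0.1245 rad.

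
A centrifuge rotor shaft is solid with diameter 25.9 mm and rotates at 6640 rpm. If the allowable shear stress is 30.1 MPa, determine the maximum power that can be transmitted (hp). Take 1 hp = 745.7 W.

95.7 hp

J = πd⁴/32 = π(0.0259)⁴/32 = 4.418×10^-8 m⁴.
T_max = τ_allow·J/r = 3.01×10^7 × 4.418×10^-8 / 0.0129 = 102.7 N·m.
ω = 2π·6640/60 = 695.3 rad/s, so P_max = T_max·ω = 7.140×10^4 W.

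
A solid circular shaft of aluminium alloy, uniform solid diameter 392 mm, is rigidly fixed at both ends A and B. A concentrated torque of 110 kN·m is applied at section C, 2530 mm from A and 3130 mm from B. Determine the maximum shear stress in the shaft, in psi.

With uniform GJ and both ends fixed, compatibility θ_AC = θ_CB gives T_A·a = T_B·b, together with T_A + T_B = T₀.
T_A = T₀·b/(a+b) = 110000·3130/5660 = 60830 N·m; T_B = 49170 N·m.
τ in each portion: τ_AC = 5.14×10^6 Pa, τ_CB = 4.16×10^6 Pa; maximum is in AC.
τ_max = T_AC·r/J = 60830·0.196/2.32×10^-3 = 5.143×10^6 Pa.

746 psi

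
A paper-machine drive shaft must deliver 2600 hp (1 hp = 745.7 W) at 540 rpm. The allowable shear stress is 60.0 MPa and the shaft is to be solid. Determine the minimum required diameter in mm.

ω = 2π·540/60 = 56.55 rad/s, so T = P/ω = 2600×745.7 / 56.55 = 34290 N·m.
For a solid shaft τ_max = 16T/(πd³), so d = (16T/(π τ_allow))^(1/3) = (16·34290/(π·6.00×10^7))^(1/3) = 0.1428 m.

143 mm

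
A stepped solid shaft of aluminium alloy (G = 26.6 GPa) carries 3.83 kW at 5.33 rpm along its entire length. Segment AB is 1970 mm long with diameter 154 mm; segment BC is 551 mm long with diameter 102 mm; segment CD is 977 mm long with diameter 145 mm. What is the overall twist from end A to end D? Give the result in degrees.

ω = 2π·5.33/60 = 0.5582 rad/s, so T = P/ω = 3.83×10³ / 0.5582 = 6862 N·m.
J_AB = π(0.154)⁴/32 = 5.52×10^-5 m⁴; J_BC = π(0.102)⁴/32 = 1.06×10^-5 m⁴; J_CD = π(0.145)⁴/32 = 4.34×10^-5 m⁴.
θ = (T/G)·Σ L_i/J_i = (6862/26.6×10⁹)·(1.97/5.52×10^-5 + 0.551/1.06×10^-5 + 0.977/4.34×10^-5) = 0.02839 rad.

1.63°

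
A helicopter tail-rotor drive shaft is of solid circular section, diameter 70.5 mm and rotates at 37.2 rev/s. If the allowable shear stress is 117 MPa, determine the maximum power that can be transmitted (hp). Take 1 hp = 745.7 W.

2520 hp

J = πd⁴/32 = π(0.0705)⁴/32 = 2.425×10^-6 m⁴.
T_max = τ_allow·J/r = 1.17×10^8 × 2.425×10^-6 / 0.0352 = 8050 N·m.
ω = 2π·37.2 = 233.7 rad/s, so P_max = T_max·ω = 1.882×10^6 W.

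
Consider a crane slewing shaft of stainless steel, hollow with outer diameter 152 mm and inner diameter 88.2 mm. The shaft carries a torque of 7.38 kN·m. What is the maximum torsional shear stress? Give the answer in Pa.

J = π(d_o⁴ − d_i⁴)/32 = π(0.152⁴ − 0.0882⁴)/32 = 4.646×10^-5 m⁴.
τ_max = T·r/J = 7380 × 0.0760 / 4.646×10^-5 = 1.207×10^7 Pa.

1.21e7 Pa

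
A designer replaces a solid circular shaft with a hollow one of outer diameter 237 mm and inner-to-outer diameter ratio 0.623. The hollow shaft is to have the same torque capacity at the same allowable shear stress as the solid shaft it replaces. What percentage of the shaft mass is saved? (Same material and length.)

31.8 %

Equal τ_max and T ⇒ the solid shaft needs d_s³ = d_o³(1−k⁴), so d_s = 237·(1−0.623⁴)^(1/3) = 224.4 mm.
Area ratio A_h/A_s = d_o²(1−k²)/d_s² = (1−k²)/(1−k⁴)^(2/3) = 0.6822.
Mass saving = 1 − 0.6822 = 31.8 %.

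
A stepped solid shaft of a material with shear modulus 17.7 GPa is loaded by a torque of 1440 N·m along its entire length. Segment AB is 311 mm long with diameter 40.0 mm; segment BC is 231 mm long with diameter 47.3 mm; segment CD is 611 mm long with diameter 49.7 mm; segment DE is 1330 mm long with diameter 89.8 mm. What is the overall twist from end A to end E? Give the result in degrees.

J_AB = π(0.0400)⁴/32 = 2.51×10^-7 m⁴; J_BC = π(0.0473)⁴/32 = 4.91×10^-7 m⁴; J_CD = π(0.0497)⁴/32 = 5.99×10^-7 m⁴; J_DE = π(0.0898)⁴/32 = 6.38×10^-6 m⁴.
θ = (T/G)·Σ L_i/J_i = (1440/17.7×10⁹)·(0.311/2.51×10^-7 + 0.231/4.91×10^-7 + 0.611/5.99×10^-7 + 1.33/6.38×10^-6) = 0.2389 rad.

13.7°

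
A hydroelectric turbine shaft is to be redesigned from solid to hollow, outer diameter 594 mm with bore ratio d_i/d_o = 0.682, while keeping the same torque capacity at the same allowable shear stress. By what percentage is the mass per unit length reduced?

Equal τ_max and T ⇒ the solid shaft needs d_s³ = d_o³(1−k⁴), so d_s = 594·(1−0.682⁴)^(1/3) = 547.6 mm.
Area ratio A_h/A_s = d_o²(1−k²)/d_s² = (1−k²)/(1−k⁴)^(2/3) = 0.6293.
Mass saving = 1 − 0.6293 = 37.1 %.

37.1 %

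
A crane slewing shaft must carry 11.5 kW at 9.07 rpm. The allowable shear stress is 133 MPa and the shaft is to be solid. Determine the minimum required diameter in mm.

77.4 mm

ω = 2π·9.07/60 = 0.9498 rad/s, so T = P/ω = 11.5×10³ / 0.9498 = 12110 N·m.
For a solid shaft τ_max = 16T/(πd³), so d = (16T/(π τ_allow))^(1/3) = (16·12110/(π·1.33×10^8))^(1/3) = 0.07740 m.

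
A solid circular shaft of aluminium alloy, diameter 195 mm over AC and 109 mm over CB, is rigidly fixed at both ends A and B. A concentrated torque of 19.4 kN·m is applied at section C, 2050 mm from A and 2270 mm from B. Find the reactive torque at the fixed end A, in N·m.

Compatibility: T_A·a/J_AC = T_B·b/J_CB with T_A + T_B = T₀.
J_AC = 1.42×10^-4 m⁴, J_CB = 1.39×10^-5 m⁴, so T_A = T₀·(J_AC/a)/((J_AC/a)+(J_CB/b)) = 17830 N·m, T_B = 1572 N·m.

17800 N·m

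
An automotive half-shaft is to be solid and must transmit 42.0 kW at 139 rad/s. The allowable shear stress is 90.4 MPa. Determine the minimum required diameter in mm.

25.7 mm

ω = 139 rad/s, so T = P/ω = 42.0×10³ / 139.0 = 302.2 N·m.
For a solid shaft τ_max = 16T/(πd³), so d = (16T/(π τ_allow))^(1/3) = (16·302.2/(π·9.04×10^7))^(1/3) = 0.02572 m.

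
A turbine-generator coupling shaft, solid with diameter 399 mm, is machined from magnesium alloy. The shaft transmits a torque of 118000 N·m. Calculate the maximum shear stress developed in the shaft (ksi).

1.37 ksi

J = πd⁴/32 = π(0.399)⁴/32 = 2.488×10^-3 m⁴.
τ_max = T·r/J = 118000 × 0.200 / 2.488×10^-3 = 9.461×10^6 Pa.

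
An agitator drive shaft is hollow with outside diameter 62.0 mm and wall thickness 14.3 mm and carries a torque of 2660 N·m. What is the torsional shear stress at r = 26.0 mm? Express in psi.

7550 psi

J = π(d_o⁴ − d_i⁴)/32 = π(0.0620⁴ − 0.0334⁴)/32 = 1.328×10^-6 m⁴.
Shear stress varies linearly with radius: τ = T·r/J = 2660 × 0.0260 / 1.328×10^-6 = 5.206×10^7 Pa.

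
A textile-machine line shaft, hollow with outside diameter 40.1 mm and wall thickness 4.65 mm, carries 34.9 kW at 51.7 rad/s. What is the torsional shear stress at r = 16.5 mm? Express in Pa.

6.73e7 Pa

ω = 51.7 rad/s, so T = P/ω = 34.9×10³ / 51.70 = 675.0 N·m.
J = π(d_o⁴ − d_i⁴)/32 = π(0.0401⁴ − 0.0308⁴)/32 = 1.655×10^-7 m⁴.
Shear stress varies linearly with radius: τ = T·r/J = 675.0 × 0.0165 / 1.655×10^-7 = 6.730×10^7 Pa.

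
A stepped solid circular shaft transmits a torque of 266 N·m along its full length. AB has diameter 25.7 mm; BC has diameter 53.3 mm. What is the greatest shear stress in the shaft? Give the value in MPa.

Under the same torque, τ_max = 16T/(πd³) is largest where d is smallest — segment AB (d = 25.7 mm).
τ_max = 16·266.0/(π·(0.0257)³) = 7.981×10^7 Pa.

79.8 MPa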